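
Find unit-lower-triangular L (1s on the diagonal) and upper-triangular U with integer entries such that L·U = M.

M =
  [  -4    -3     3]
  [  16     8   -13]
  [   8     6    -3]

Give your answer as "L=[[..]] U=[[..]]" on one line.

  r1 -= -4·r0 → [0,-4,-1]
  r2 -= -2·r0 → [0,0,3]
  r2 -= 0·r1 → [0,0,3]

L=[[1,0,0],[-4,1,0],[-2,0,1]] U=[[-4,-3,3],[0,-4,-1],[0,0,3]]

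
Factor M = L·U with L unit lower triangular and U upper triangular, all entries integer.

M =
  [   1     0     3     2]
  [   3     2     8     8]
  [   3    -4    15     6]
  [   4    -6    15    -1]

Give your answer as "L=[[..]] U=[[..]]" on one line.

  R1 -= 3·R0 → [0,2,-1,2]
  R2 -= 3·R0 → [0,-4,6,0]
  R3 -= 4·R0 → [0,-6,3,-9]
  R2 -= -2·R1 → [0,0,4,4]
  R3 -= -3·R1 → [0,0,0,-3]
  R3 -= 0·R2 → [0,0,0,-3]

L=[[1,0,0,0],[3,1,0,0],[3,-2,1,0],[4,-3,0,1]] U=[[1,0,3,2],[0,2,-1,2],[0,0,4,4],[0,0,0,-3]]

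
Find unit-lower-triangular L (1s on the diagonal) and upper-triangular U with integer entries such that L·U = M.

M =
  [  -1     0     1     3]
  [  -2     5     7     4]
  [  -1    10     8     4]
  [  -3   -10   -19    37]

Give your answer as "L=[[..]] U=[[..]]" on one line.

  row1 -= 2·row0 → [0,5,5,-2]
  row2 -= 1·row0 → [0,10,7,1]
  row3 -= 3·row0 → [0,-10,-22,28]
  row2 -= 2·row1 → [0,0,-3,5]
  row3 -= -2·row1 → [0,0,-12,24]
  row3 -= 4·row2 → [0,0,0,4]

L=[[1,0,0,0],[2,1,0,0],[1,2,1,0],[3,-2,4,1]] U=[[-1,0,1,3],[0,5,5,-2],[0,0,-3,5],[0,0,0,4]]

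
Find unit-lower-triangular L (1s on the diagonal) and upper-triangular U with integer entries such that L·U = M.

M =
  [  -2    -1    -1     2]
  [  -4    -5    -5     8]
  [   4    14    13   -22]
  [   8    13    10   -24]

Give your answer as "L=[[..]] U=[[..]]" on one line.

  row1 -= 2·row0 → [0,-3,-3,4]
  row2 -= -2·row0 → [0,12,11,-18]
  row3 -= -4·row0 → [0,9,6,-16]
  row2 -= -4·row1 → [0,0,-1,-2]
  row3 -= -3·row1 → [0,0,-3,-4]
  row3 -= 3·row2 → [0,0,0,2]

L=[[1,0,0,0],[2,1,0,0],[-2,-4,1,0],[-4,-3,3,1]] U=[[-2,-1,-1,2],[0,-3,-3,4],[0,0,-1,-2],[0,0,0,2]]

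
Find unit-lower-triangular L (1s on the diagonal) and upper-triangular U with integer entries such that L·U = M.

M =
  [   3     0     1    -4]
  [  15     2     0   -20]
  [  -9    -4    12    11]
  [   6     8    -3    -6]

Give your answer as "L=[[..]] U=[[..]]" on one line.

  row1 -= 5·row0 → [0,2,-5,0]
  row2 -= -3·row0 → [0,-4,15,-1]
  row3 -= 2·row0 → [0,8,-5,2]
  row2 -= -2·row1 → [0,0,5,-1]
  row3 -= 4·row1 → [0,0,15,2]
  row3 -= 3·row2 → [0,0,0,5]

L=[[1,0,0,0],[5,1,0,0],[-3,-2,1,0],[2,4,3,1]] U=[[3,0,1,-4],[0,2,-5,0],[0,0,5,-1],[0,0,0,5]]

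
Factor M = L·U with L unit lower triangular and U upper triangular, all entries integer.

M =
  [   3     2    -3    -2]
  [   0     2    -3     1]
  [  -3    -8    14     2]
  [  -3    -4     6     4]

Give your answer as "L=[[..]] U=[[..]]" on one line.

  row1 -= 0·row0 → [0,2,-3,1]
  row2 -= -1·row0 → [0,-6,11,0]
  row3 -= -1·row0 → [0,-2,3,2]
  row2 -= -3·row1 → [0,0,2,3]
  row3 -= -1·row1 → [0,0,0,3]
  row3 -= 0·row2 → [0,0,0,3]

L=[[1,0,0,0],[0,1,0,0],[-1,-3,1,0],[-1,-1,0,1]] U=[[3,2,-3,-2],[0,2,-3,1],[0,0,2,3],[0,0,0,3]]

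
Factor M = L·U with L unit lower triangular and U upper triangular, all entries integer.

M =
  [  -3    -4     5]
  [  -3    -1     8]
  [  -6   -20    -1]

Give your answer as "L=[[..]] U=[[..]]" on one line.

  row1 -= 1·row0 → [0,3,3]
  row2 -= 2·row0 → [0,-12,-11]
  row2 -= -4·row1 → [0,0,1]

L=[[1,0,0],[1,1,0],[2,-4,1]] U=[[-3,-4,5],[0,3,3],[0,0,1]]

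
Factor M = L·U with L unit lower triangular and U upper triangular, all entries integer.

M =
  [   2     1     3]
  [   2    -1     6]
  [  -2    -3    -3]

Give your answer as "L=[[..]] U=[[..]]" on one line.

  row1 -= 1·row0 → [0,-2,3]
  row2 -= -1·row0 → [0,-2,0]
  row2 -= 1·row1 → [0,0,-3]

L=[[1,0,0],[1,1,0],[-1,1,1]] U=[[2,1,3],[0,-2,3],[0,0,-3]]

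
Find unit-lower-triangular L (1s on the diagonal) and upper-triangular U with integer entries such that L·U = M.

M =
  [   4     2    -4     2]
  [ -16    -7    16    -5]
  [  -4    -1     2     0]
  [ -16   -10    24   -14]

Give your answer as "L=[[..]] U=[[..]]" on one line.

  row1 -= -4·row0 → [0,1,0,3]
  row2 -= -1·row0 → [0,1,-2,2]
  row3 -= -4·row0 → [0,-2,8,-6]
  row2 -= 1·row1 → [0,0,-2,-1]
  row3 -= -2·row1 → [0,0,8,0]
  row3 -= -4·row2 → [0,0,0,-4]

L=[[1,0,0,0],[-4,1,0,0],[-1,1,1,0],[-4,-2,-4,1]] U=[[4,2,-4,2],[0,1,0,3],[0,0,-2,-1],[0,0,0,-4]]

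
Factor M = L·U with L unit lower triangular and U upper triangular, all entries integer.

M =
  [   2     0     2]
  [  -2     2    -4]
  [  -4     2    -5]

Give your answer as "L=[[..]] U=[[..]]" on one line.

  row1 -= -1·row0 → [0,2,-2]
  row2 -= -2·row0 → [0,2,-1]
  row2 -= 1·row1 → [0,0,1]

L=[[1,0,0],[-1,1,0],[-2,1,1]] U=[[2,0,2],[0,2,-2],[0,0,1]]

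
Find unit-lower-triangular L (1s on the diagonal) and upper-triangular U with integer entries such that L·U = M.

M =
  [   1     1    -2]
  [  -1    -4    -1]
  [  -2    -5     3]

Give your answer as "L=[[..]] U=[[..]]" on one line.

L=[[1,0,0],[-1,1,0],[-2,1,1]] U=[[1,1,-2],[0,-3,-3],[0,0,2]]

  R1 -= -1·R0 → [0,-3,-3]
  R2 -= -2·R0 → [0,-3,-1]
  R2 -= 1·R1 → [0,0,2]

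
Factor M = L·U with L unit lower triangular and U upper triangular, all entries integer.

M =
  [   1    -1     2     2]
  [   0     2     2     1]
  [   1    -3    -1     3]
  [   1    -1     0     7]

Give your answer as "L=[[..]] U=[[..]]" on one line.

  R1 -= 0·R0 → [0,2,2,1]
  R2 -= 1·R0 → [0,-2,-3,1]
  R3 -= 1·R0 → [0,0,-2,5]
  R2 -= -1·R1 → [0,0,-1,2]
  R3 -= 0·R1 → [0,0,-2,5]
  R3 -= 2·R2 → [0,0,0,1]

L=[[1,0,0,0],[0,1,0,0],[1,-1,1,0],[1,0,2,1]] U=[[1,-1,2,2],[0,2,2,1],[0,0,-1,2],[0,0,0,1]]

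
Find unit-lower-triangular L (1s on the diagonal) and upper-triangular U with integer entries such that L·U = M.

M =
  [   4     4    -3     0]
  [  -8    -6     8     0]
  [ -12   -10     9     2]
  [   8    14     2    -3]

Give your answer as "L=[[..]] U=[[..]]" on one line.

  row1 -= -2·row0 → [0,2,2,0]
  row2 -= -3·row0 → [0,2,0,2]
  row3 -= 2·row0 → [0,6,8,-3]
  row2 -= 1·row1 → [0,0,-2,2]
  row3 -= 3·row1 → [0,0,2,-3]
  row3 -= -1·row2 → [0,0,0,-1]

L=[[1,0,0,0],[-2,1,0,0],[-3,1,1,0],[2,3,-1,1]] U=[[4,4,-3,0],[0,2,2,0],[0,0,-2,2],[0,0,0,-1]]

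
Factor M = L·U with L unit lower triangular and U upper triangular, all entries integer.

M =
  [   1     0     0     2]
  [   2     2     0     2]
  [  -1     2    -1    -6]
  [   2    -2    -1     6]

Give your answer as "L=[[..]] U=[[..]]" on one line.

L=[[1,0,0,0],[2,1,0,0],[-1,1,1,0],[2,-1,1,1]] U=[[1,0,0,2],[0,2,0,-2],[0,0,-1,-2],[0,0,0,2]]

  R1 -= 2·R0 → [0,2,0,-2]
  R2 -= -1·R0 → [0,2,-1,-4]
  R3 -= 2·R0 → [0,-2,-1,2]
  R2 -= 1·R1 → [0,0,-1,-2]
  R3 -= -1·R1 → [0,0,-1,0]
  R3 -= 1·R2 → [0,0,0,2]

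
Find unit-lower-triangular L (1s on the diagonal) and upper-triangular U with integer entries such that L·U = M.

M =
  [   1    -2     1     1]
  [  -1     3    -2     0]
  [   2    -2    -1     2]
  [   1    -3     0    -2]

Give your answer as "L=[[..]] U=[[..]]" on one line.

  R1 -= -1·R0 → [0,1,-1,1]
  R2 -= 2·R0 → [0,2,-3,0]
  R3 -= 1·R0 → [0,-1,-1,-3]
  R2 -= 2·R1 → [0,0,-1,-2]
  R3 -= -1·R1 → [0,0,-2,-2]
  R3 -= 2·R2 → [0,0,0,2]

L=[[1,0,0,0],[-1,1,0,0],[2,2,1,0],[1,-1,2,1]] U=[[1,-2,1,1],[0,1,-1,1],[0,0,-1,-2],[0,0,0,2]]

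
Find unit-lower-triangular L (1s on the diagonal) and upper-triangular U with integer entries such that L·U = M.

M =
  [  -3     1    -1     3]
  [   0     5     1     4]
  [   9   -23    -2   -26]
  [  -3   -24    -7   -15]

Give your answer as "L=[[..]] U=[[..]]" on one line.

L=[[1,0,0,0],[0,1,0,0],[-3,-4,1,0],[1,-5,1,1]] U=[[-3,1,-1,3],[0,5,1,4],[0,0,-1,-1],[0,0,0,3]]

  row1 -= 0·row0 → [0,5,1,4]
  row2 -= -3·row0 → [0,-20,-5,-17]
  row3 -= 1·row0 → [0,-25,-6,-18]
  row2 -= -4·row1 → [0,0,-1,-1]
  row3 -= -5·row1 → [0,0,-1,2]
  row3 -= 1·row2 → [0,0,0,3]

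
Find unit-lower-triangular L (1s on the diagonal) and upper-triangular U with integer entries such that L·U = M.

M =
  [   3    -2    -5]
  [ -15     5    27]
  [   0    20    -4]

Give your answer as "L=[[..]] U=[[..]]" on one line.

  R1 -= -5·R0 → [0,-5,2]
  R2 -= 0·R0 → [0,20,-4]
  R2 -= -4·R1 → [0,0,4]

L=[[1,0,0],[-5,1,0],[0,-4,1]] U=[[3,-2,-5],[0,-5,2],[0,0,4]]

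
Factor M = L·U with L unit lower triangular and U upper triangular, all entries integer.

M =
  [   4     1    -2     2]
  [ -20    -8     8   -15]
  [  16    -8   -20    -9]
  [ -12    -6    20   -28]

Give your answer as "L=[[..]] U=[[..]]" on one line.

  R1 -= -5·R0 → [0,-3,-2,-5]
  R2 -= 4·R0 → [0,-12,-12,-17]
  R3 -= -3·R0 → [0,-3,14,-22]
  R2 -= 4·R1 → [0,0,-4,3]
  R3 -= 1·R1 → [0,0,16,-17]
  R3 -= -4·R2 → [0,0,0,-5]

L=[[1,0,0,0],[-5,1,0,0],[4,4,1,0],[-3,1,-4,1]] U=[[4,1,-2,2],[0,-3,-2,-5],[0,0,-4,3],[0,0,0,-5]]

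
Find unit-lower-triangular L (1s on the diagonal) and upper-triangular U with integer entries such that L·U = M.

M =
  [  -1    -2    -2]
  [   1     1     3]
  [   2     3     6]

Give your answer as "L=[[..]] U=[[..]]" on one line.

L=[[1,0,0],[-1,1,0],[-2,1,1]] U=[[-1,-2,-2],[0,-1,1],[0,0,1]]

  r1 -= -1·r0 → [0,-1,1]
  r2 -= -2·r0 → [0,-1,2]
  r2 -= 1·r1 → [0,0,1]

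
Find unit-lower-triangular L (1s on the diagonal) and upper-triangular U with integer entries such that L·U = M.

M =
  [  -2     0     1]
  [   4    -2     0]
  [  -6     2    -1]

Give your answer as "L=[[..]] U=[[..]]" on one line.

L=[[1,0,0],[-2,1,0],[3,-1,1]] U=[[-2,0,1],[0,-2,2],[0,0,-2]]

  R1 -= -2·R0 → [0,-2,2]
  R2 -= 3·R0 → [0,2,-4]
  R2 -= -1·R1 → [0,0,-2]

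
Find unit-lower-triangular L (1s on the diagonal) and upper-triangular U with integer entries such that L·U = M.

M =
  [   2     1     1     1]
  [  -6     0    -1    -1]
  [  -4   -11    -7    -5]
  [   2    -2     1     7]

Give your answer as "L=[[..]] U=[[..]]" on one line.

  r1 -= -3·r0 → [0,3,2,2]
  r2 -= -2·r0 → [0,-9,-5,-3]
  r3 -= 1·r0 → [0,-3,0,6]
  r2 -= -3·r1 → [0,0,1,3]
  r3 -= -1·r1 → [0,0,2,8]
  r3 -= 2·r2 → [0,0,0,2]

L=[[1,0,0,0],[-3,1,0,0],[-2,-3,1,0],[1,-1,2,1]] U=[[2,1,1,1],[0,3,2,2],[0,0,1,3],[0,0,0,2]]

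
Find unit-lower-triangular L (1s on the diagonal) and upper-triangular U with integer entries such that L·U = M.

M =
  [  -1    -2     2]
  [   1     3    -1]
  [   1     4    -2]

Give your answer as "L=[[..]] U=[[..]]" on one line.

L=[[1,0,0],[-1,1,0],[-1,2,1]] U=[[-1,-2,2],[0,1,1],[0,0,-2]]

  r1 -= -1·r0 → [0,1,1]
  r2 -= -1·r0 → [0,2,0]
  r2 -= 2·r1 → [0,0,-2]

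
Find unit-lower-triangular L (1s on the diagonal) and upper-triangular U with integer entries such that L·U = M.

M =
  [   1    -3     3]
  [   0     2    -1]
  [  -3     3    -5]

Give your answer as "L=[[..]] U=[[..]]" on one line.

L=[[1,0,0],[0,1,0],[-3,-3,1]] U=[[1,-3,3],[0,2,-1],[0,0,1]]

  r1 -= 0·r0 → [0,2,-1]
  r2 -= -3·r0 → [0,-6,4]
  r2 -= -3·r1 → [0,0,1]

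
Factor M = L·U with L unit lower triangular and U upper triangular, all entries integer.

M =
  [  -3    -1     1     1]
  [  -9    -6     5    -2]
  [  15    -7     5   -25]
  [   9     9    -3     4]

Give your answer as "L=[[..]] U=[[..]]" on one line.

  R1 -= 3·R0 → [0,-3,2,-5]
  R2 -= -5·R0 → [0,-12,10,-20]
  R3 -= -3·R0 → [0,6,0,7]
  R2 -= 4·R1 → [0,0,2,0]
  R3 -= -2·R1 → [0,0,4,-3]
  R3 -= 2·R2 → [0,0,0,-3]

L=[[1,0,0,0],[3,1,0,0],[-5,4,1,0],[-3,-2,2,1]] U=[[-3,-1,1,1],[0,-3,2,-5],[0,0,2,0],[0,0,0,-3]]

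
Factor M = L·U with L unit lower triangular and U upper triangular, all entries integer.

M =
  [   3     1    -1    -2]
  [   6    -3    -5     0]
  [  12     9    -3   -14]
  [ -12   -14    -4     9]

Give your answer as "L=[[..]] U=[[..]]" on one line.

L=[[1,0,0,0],[2,1,0,0],[4,-1,1,0],[-4,2,1,1]] U=[[3,1,-1,-2],[0,-5,-3,4],[0,0,-2,-2],[0,0,0,-5]]

  R1 -= 2·R0 → [0,-5,-3,4]
  R2 -= 4·R0 → [0,5,1,-6]
  R3 -= -4·R0 → [0,-10,-8,1]
  R2 -= -1·R1 → [0,0,-2,-2]
  R3 -= 2·R1 → [0,0,-2,-7]
  R3 -= 1·R2 → [0,0,0,-5]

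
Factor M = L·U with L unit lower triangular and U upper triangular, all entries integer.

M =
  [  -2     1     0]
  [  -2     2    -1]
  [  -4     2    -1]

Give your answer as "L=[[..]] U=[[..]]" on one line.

  row1 -= 1·row0 → [0,1,-1]
  row2 -= 2·row0 → [0,0,-1]
  row2 -= 0·row1 → [0,0,-1]

L=[[1,0,0],[1,1,0],[2,0,1]] U=[[-2,1,0],[0,1,-1],[0,0,-1]]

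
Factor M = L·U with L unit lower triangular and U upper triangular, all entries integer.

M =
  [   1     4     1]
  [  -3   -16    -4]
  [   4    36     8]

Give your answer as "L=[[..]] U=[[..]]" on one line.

  row1 -= -3·row0 → [0,-4,-1]
  row2 -= 4·row0 → [0,20,4]
  row2 -= -5·row1 → [0,0,-1]

L=[[1,0,0],[-3,1,0],[4,-5,1]] U=[[1,4,1],[0,-4,-1],[0,0,-1]]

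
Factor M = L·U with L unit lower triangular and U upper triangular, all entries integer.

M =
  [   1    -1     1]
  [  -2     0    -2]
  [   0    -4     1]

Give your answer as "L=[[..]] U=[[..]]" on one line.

L=[[1,0,0],[-2,1,0],[0,2,1]] U=[[1,-1,1],[0,-2,0],[0,0,1]]

  r1 -= -2·r0 → [0,-2,0]
  r2 -= 0·r0 → [0,-4,1]
  r2 -= 2·r1 → [0,0,1]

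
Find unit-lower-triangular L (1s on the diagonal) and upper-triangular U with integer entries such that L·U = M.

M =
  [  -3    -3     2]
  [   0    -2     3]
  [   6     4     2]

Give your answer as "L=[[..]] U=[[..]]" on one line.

L=[[1,0,0],[0,1,0],[-2,1,1]] U=[[-3,-3,2],[0,-2,3],[0,0,3]]

  row1 -= 0·row0 → [0,-2,3]
  row2 -= -2·row0 → [0,-2,6]
  row2 -= 1·row1 → [0,0,3]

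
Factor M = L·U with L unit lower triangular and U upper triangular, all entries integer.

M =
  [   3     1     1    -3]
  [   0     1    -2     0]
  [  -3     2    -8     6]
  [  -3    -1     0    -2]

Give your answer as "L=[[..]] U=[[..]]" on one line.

L=[[1,0,0,0],[0,1,0,0],[-1,3,1,0],[-1,0,-1,1]] U=[[3,1,1,-3],[0,1,-2,0],[0,0,-1,3],[0,0,0,-2]]

  R1 -= 0·R0 → [0,1,-2,0]
  R2 -= -1·R0 → [0,3,-7,3]
  R3 -= -1·R0 → [0,0,1,-5]
  R2 -= 3·R1 → [0,0,-1,3]
  R3 -= 0·R1 → [0,0,1,-5]
  R3 -= -1·R2 → [0,0,0,-2]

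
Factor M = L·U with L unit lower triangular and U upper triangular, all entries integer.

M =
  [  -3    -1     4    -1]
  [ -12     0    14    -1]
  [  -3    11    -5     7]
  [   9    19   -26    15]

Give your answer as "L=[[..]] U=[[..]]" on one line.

L=[[1,0,0,0],[4,1,0,0],[1,3,1,0],[-3,4,2,1]] U=[[-3,-1,4,-1],[0,4,-2,3],[0,0,-3,-1],[0,0,0,2]]

  r1 -= 4·r0 → [0,4,-2,3]
  r2 -= 1·r0 → [0,12,-9,8]
  r3 -= -3·r0 → [0,16,-14,12]
  r2 -= 3·r1 → [0,0,-3,-1]
  r3 -= 4·r1 → [0,0,-6,0]
  r3 -= 2·r2 → [0,0,0,2]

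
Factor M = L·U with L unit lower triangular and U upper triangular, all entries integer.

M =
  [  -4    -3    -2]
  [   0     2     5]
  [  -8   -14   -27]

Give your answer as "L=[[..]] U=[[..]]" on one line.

  row1 -= 0·row0 → [0,2,5]
  row2 -= 2·row0 → [0,-8,-23]
  row2 -= -4·row1 → [0,0,-3]

L=[[1,0,0],[0,1,0],[2,-4,1]] U=[[-4,-3,-2],[0,2,5],[0,0,-3]]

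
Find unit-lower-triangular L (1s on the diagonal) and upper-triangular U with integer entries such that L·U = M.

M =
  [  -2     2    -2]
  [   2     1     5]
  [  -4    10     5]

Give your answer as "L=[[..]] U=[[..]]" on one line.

L=[[1,0,0],[-1,1,0],[2,2,1]] U=[[-2,2,-2],[0,3,3],[0,0,3]]

  row1 -= -1·row0 → [0,3,3]
  row2 -= 2·row0 → [0,6,9]
  row2 -= 2·row1 → [0,0,3]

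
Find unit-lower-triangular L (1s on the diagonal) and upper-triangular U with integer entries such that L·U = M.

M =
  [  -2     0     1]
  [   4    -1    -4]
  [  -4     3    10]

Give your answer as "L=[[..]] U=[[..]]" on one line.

  row1 -= -2·row0 → [0,-1,-2]
  row2 -= 2·row0 → [0,3,8]
  row2 -= -3·row1 → [0,0,2]

L=[[1,0,0],[-2,1,0],[2,-3,1]] U=[[-2,0,1],[0,-1,-2],[0,0,2]]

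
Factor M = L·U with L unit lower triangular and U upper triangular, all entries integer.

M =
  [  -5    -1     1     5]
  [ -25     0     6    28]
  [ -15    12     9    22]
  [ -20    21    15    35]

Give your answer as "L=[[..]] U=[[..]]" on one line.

L=[[1,0,0,0],[5,1,0,0],[3,3,1,0],[4,5,2,1]] U=[[-5,-1,1,5],[0,5,1,3],[0,0,3,-2],[0,0,0,4]]

  r1 -= 5·r0 → [0,5,1,3]
  r2 -= 3·r0 → [0,15,6,7]
  r3 -= 4·r0 → [0,25,11,15]
  r2 -= 3·r1 → [0,0,3,-2]
  r3 -= 5·r1 → [0,0,6,0]
  r3 -= 2·r2 → [0,0,0,4]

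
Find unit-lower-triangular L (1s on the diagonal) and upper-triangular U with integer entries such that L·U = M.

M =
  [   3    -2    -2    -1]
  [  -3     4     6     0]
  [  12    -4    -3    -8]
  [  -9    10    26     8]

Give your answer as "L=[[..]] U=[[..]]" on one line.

  row1 -= -1·row0 → [0,2,4,-1]
  row2 -= 4·row0 → [0,4,5,-4]
  row3 -= -3·row0 → [0,4,20,5]
  row2 -= 2·row1 → [0,0,-3,-2]
  row3 -= 2·row1 → [0,0,12,7]
  row3 -= -4·row2 → [0,0,0,-1]

L=[[1,0,0,0],[-1,1,0,0],[4,2,1,0],[-3,2,-4,1]] U=[[3,-2,-2,-1],[0,2,4,-1],[0,0,-3,-2],[0,0,0,-1]]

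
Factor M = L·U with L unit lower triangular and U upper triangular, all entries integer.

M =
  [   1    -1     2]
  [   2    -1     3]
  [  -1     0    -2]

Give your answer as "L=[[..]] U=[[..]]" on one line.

L=[[1,0,0],[2,1,0],[-1,-1,1]] U=[[1,-1,2],[0,1,-1],[0,0,-1]]

  row1 -= 2·row0 → [0,1,-1]
  row2 -= -1·row0 → [0,-1,0]
  row2 -= -1·row1 → [0,0,-1]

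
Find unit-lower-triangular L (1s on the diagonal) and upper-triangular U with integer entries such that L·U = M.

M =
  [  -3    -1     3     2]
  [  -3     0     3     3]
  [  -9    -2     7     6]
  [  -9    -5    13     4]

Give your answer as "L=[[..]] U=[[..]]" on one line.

L=[[1,0,0,0],[1,1,0,0],[3,1,1,0],[3,-2,-2,1]] U=[[-3,-1,3,2],[0,1,0,1],[0,0,-2,-1],[0,0,0,-2]]

  r1 -= 1·r0 → [0,1,0,1]
  r2 -= 3·r0 → [0,1,-2,0]
  r3 -= 3·r0 → [0,-2,4,-2]
  r2 -= 1·r1 → [0,0,-2,-1]
  r3 -= -2·r1 → [0,0,4,0]
  r3 -= -2·r2 → [0,0,0,-2]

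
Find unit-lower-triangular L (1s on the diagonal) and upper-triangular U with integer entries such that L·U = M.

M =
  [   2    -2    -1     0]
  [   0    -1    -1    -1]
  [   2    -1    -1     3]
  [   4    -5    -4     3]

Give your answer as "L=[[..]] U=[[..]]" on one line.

  r1 -= 0·r0 → [0,-1,-1,-1]
  r2 -= 1·r0 → [0,1,0,3]
  r3 -= 2·r0 → [0,-1,-2,3]
  r2 -= -1·r1 → [0,0,-1,2]
  r3 -= 1·r1 → [0,0,-1,4]
  r3 -= 1·r2 → [0,0,0,2]

L=[[1,0,0,0],[0,1,0,0],[1,-1,1,0],[2,1,1,1]] U=[[2,-2,-1,0],[0,-1,-1,-1],[0,0,-1,2],[0,0,0,2]]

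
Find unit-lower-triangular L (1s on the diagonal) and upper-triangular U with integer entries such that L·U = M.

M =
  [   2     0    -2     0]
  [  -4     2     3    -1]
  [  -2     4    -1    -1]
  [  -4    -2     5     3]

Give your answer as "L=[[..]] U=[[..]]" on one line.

  R1 -= -2·R0 → [0,2,-1,-1]
  R2 -= -1·R0 → [0,4,-3,-1]
  R3 -= -2·R0 → [0,-2,1,3]
  R2 -= 2·R1 → [0,0,-1,1]
  R3 -= -1·R1 → [0,0,0,2]
  R3 -= 0·R2 → [0,0,0,2]

L=[[1,0,0,0],[-2,1,0,0],[-1,2,1,0],[-2,-1,0,1]] U=[[2,0,-2,0],[0,2,-1,-1],[0,0,-1,1],[0,0,0,2]]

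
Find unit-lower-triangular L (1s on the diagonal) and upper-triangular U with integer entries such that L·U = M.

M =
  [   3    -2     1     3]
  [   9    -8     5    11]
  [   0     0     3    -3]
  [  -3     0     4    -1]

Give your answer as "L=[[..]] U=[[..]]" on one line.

  R1 -= 3·R0 → [0,-2,2,2]
  R2 -= 0·R0 → [0,0,3,-3]
  R3 -= -1·R0 → [0,-2,5,2]
  R2 -= 0·R1 → [0,0,3,-3]
  R3 -= 1·R1 → [0,0,3,0]
  R3 -= 1·R2 → [0,0,0,3]

L=[[1,0,0,0],[3,1,0,0],[0,0,1,0],[-1,1,1,1]] U=[[3,-2,1,3],[0,-2,2,2],[0,0,3,-3],[0,0,0,3]]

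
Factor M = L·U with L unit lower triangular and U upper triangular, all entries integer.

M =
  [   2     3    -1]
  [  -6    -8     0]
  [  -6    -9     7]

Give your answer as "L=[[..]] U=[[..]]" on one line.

  r1 -= -3·r0 → [0,1,-3]
  r2 -= -3·r0 → [0,0,4]
  r2 -= 0·r1 → [0,0,4]

L=[[1,0,0],[-3,1,0],[-3,0,1]] U=[[2,3,-1],[0,1,-3],[0,0,4]]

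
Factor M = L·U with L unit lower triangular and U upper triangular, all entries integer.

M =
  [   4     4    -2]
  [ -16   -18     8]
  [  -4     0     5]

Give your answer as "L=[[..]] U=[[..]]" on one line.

  row1 -= -4·row0 → [0,-2,0]
  row2 -= -1·row0 → [0,4,3]
  row2 -= -2·row1 → [0,0,3]

L=[[1,0,0],[-4,1,0],[-1,-2,1]] U=[[4,4,-2],[0,-2,0],[0,0,3]]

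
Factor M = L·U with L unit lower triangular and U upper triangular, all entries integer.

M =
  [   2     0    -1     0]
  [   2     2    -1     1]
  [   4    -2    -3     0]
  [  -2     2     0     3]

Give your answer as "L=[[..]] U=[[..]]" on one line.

  R1 -= 1·R0 → [0,2,0,1]
  R2 -= 2·R0 → [0,-2,-1,0]
  R3 -= -1·R0 → [0,2,-1,3]
  R2 -= -1·R1 → [0,0,-1,1]
  R3 -= 1·R1 → [0,0,-1,2]
  R3 -= 1·R2 → [0,0,0,1]

L=[[1,0,0,0],[1,1,0,0],[2,-1,1,0],[-1,1,1,1]] U=[[2,0,-1,0],[0,2,0,1],[0,0,-1,1],[0,0,0,1]]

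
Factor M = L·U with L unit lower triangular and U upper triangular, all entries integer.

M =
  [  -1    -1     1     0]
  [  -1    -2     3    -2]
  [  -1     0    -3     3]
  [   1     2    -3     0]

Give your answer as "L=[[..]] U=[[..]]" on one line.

  R1 -= 1·R0 → [0,-1,2,-2]
  R2 -= 1·R0 → [0,1,-4,3]
  R3 -= -1·R0 → [0,1,-2,0]
  R2 -= -1·R1 → [0,0,-2,1]
  R3 -= -1·R1 → [0,0,0,-2]
  R3 -= 0·R2 → [0,0,0,-2]

L=[[1,0,0,0],[1,1,0,0],[1,-1,1,0],[-1,-1,0,1]] U=[[-1,-1,1,0],[0,-1,2,-2],[0,0,-2,1],[0,0,0,-2]]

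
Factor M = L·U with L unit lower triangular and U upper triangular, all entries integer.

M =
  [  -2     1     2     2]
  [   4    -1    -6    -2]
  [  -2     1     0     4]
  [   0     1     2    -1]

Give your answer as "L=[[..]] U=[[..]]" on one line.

L=[[1,0,0,0],[-2,1,0,0],[1,0,1,0],[0,1,-2,1]] U=[[-2,1,2,2],[0,1,-2,2],[0,0,-2,2],[0,0,0,1]]

  r1 -= -2·r0 → [0,1,-2,2]
  r2 -= 1·r0 → [0,0,-2,2]
  r3 -= 0·r0 → [0,1,2,-1]
  r2 -= 0·r1 → [0,0,-2,2]
  r3 -= 1·r1 → [0,0,4,-3]
  r3 -= -2·r2 → [0,0,0,1]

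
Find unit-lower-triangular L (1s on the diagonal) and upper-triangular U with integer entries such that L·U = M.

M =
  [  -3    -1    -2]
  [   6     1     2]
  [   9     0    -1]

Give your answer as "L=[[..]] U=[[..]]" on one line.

  row1 -= -2·row0 → [0,-1,-2]
  row2 -= -3·row0 → [0,-3,-7]
  row2 -= 3·row1 → [0,0,-1]

L=[[1,0,0],[-2,1,0],[-3,3,1]] U=[[-3,-1,-2],[0,-1,-2],[0,0,-1]]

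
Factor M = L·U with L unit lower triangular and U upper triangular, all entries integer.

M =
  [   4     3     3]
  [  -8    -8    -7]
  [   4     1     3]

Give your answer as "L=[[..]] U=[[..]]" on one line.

L=[[1,0,0],[-2,1,0],[1,1,1]] U=[[4,3,3],[0,-2,-1],[0,0,1]]

  R1 -= -2·R0 → [0,-2,-1]
  R2 -= 1·R0 → [0,-2,0]
  R2 -= 1·R1 → [0,0,1]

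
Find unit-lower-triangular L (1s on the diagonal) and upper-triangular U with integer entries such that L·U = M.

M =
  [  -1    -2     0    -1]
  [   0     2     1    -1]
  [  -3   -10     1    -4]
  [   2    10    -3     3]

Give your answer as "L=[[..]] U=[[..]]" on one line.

  row1 -= 0·row0 → [0,2,1,-1]
  row2 -= 3·row0 → [0,-4,1,-1]
  row3 -= -2·row0 → [0,6,-3,1]
  row2 -= -2·row1 → [0,0,3,-3]
  row3 -= 3·row1 → [0,0,-6,4]
  row3 -= -2·row2 → [0,0,0,-2]

L=[[1,0,0,0],[0,1,0,0],[3,-2,1,0],[-2,3,-2,1]] U=[[-1,-2,0,-1],[0,2,1,-1],[0,0,3,-3],[0,0,0,-2]]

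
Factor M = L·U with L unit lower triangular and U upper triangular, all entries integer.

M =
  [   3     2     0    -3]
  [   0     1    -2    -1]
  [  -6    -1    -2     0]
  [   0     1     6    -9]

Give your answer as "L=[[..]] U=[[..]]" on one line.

  r1 -= 0·r0 → [0,1,-2,-1]
  r2 -= -2·r0 → [0,3,-2,-6]
  r3 -= 0·r0 → [0,1,6,-9]
  r2 -= 3·r1 → [0,0,4,-3]
  r3 -= 1·r1 → [0,0,8,-8]
  r3 -= 2·r2 → [0,0,0,-2]

L=[[1,0,0,0],[0,1,0,0],[-2,3,1,0],[0,1,2,1]] U=[[3,2,0,-3],[0,1,-2,-1],[0,0,4,-3],[0,0,0,-2]]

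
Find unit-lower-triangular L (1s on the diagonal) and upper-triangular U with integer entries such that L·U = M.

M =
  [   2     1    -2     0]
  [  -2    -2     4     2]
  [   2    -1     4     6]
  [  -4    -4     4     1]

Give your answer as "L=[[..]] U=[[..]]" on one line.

  R1 -= -1·R0 → [0,-1,2,2]
  R2 -= 1·R0 → [0,-2,6,6]
  R3 -= -2·R0 → [0,-2,0,1]
  R2 -= 2·R1 → [0,0,2,2]
  R3 -= 2·R1 → [0,0,-4,-3]
  R3 -= -2·R2 → [0,0,0,1]

L=[[1,0,0,0],[-1,1,0,0],[1,2,1,0],[-2,2,-2,1]] U=[[2,1,-2,0],[0,-1,2,2],[0,0,2,2],[0,0,0,1]]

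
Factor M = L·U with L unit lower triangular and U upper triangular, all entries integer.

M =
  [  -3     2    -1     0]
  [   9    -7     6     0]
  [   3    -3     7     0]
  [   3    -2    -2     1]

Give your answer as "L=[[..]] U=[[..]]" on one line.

  R1 -= -3·R0 → [0,-1,3,0]
  R2 -= -1·R0 → [0,-1,6,0]
  R3 -= -1·R0 → [0,0,-3,1]
  R2 -= 1·R1 → [0,0,3,0]
  R3 -= 0·R1 → [0,0,-3,1]
  R3 -= -1·R2 → [0,0,0,1]

L=[[1,0,0,0],[-3,1,0,0],[-1,1,1,0],[-1,0,-1,1]] U=[[-3,2,-1,0],[0,-1,3,0],[0,0,3,0],[0,0,0,1]]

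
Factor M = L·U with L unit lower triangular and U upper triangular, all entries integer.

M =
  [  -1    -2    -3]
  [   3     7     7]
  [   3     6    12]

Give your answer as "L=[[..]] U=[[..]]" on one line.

  R1 -= -3·R0 → [0,1,-2]
  R2 -= -3·R0 → [0,0,3]
  R2 -= 0·R1 → [0,0,3]

L=[[1,0,0],[-3,1,0],[-3,0,1]] U=[[-1,-2,-3],[0,1,-2],[0,0,3]]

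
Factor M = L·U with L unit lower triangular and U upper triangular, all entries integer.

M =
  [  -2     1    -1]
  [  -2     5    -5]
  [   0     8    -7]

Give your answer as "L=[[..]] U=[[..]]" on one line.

L=[[1,0,0],[1,1,0],[0,2,1]] U=[[-2,1,-1],[0,4,-4],[0,0,1]]

  R1 -= 1·R0 → [0,4,-4]
  R2 -= 0·R0 → [0,8,-7]
  R2 -= 2·R1 → [0,0,1]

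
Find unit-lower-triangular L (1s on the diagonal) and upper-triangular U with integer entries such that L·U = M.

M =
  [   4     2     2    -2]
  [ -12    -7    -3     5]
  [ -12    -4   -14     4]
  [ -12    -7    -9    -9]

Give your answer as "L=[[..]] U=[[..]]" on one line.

L=[[1,0,0,0],[-3,1,0,0],[-3,-2,1,0],[-3,1,3,1]] U=[[4,2,2,-2],[0,-1,3,-1],[0,0,-2,-4],[0,0,0,-2]]

  row1 -= -3·row0 → [0,-1,3,-1]
  row2 -= -3·row0 → [0,2,-8,-2]
  row3 -= -3·row0 → [0,-1,-3,-15]
  row2 -= -2·row1 → [0,0,-2,-4]
  row3 -= 1·row1 → [0,0,-6,-14]
  row3 -= 3·row2 → [0,0,0,-2]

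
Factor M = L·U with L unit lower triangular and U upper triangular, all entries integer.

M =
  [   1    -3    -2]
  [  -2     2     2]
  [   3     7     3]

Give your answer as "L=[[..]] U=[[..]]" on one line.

  r1 -= -2·r0 → [0,-4,-2]
  r2 -= 3·r0 → [0,16,9]
  r2 -= -4·r1 → [0,0,1]

L=[[1,0,0],[-2,1,0],[3,-4,1]] U=[[1,-3,-2],[0,-4,-2],[0,0,1]]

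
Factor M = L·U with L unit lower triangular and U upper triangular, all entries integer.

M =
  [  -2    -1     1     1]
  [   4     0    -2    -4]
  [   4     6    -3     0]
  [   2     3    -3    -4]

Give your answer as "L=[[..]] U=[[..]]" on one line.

L=[[1,0,0,0],[-2,1,0,0],[-2,-2,1,0],[-1,-1,2,1]] U=[[-2,-1,1,1],[0,-2,0,-2],[0,0,-1,-2],[0,0,0,-1]]

  row1 -= -2·row0 → [0,-2,0,-2]
  row2 -= -2·row0 → [0,4,-1,2]
  row3 -= -1·row0 → [0,2,-2,-3]
  row2 -= -2·row1 → [0,0,-1,-2]
  row3 -= -1·row1 → [0,0,-2,-5]
  row3 -= 2·row2 → [0,0,0,-1]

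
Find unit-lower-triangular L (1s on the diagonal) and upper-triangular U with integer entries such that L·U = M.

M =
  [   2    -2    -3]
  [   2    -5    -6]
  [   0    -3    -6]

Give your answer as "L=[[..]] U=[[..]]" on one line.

L=[[1,0,0],[1,1,0],[0,1,1]] U=[[2,-2,-3],[0,-3,-3],[0,0,-3]]

  row1 -= 1·row0 → [0,-3,-3]
  row2 -= 0·row0 → [0,-3,-6]
  row2 -= 1·row1 → [0,0,-3]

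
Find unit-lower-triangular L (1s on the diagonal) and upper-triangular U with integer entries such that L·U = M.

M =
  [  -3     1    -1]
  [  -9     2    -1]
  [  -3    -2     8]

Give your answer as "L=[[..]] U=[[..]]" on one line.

  row1 -= 3·row0 → [0,-1,2]
  row2 -= 1·row0 → [0,-3,9]
  row2 -= 3·row1 → [0,0,3]

L=[[1,0,0],[3,1,0],[1,3,1]] U=[[-3,1,-1],[0,-1,2],[0,0,3]]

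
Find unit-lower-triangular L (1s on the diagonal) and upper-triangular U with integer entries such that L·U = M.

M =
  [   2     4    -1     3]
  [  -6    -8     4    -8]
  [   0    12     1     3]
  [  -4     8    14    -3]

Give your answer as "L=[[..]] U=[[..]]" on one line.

  R1 -= -3·R0 → [0,4,1,1]
  R2 -= 0·R0 → [0,12,1,3]
  R3 -= -2·R0 → [0,16,12,3]
  R2 -= 3·R1 → [0,0,-2,0]
  R3 -= 4·R1 → [0,0,8,-1]
  R3 -= -4·R2 → [0,0,0,-1]

L=[[1,0,0,0],[-3,1,0,0],[0,3,1,0],[-2,4,-4,1]] U=[[2,4,-1,3],[0,4,1,1],[0,0,-2,0],[0,0,0,-1]]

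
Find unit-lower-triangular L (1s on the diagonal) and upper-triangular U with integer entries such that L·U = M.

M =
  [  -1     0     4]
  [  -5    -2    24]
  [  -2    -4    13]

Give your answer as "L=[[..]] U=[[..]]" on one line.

  R1 -= 5·R0 → [0,-2,4]
  R2 -= 2·R0 → [0,-4,5]
  R2 -= 2·R1 → [0,0,-3]

L=[[1,0,0],[5,1,0],[2,2,1]] U=[[-1,0,4],[0,-2,4],[0,0,-3]]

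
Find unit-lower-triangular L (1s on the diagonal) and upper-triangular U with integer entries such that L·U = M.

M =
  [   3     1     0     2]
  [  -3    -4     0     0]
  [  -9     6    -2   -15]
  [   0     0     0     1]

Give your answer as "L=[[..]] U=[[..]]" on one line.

L=[[1,0,0,0],[-1,1,0,0],[-3,-3,1,0],[0,0,0,1]] U=[[3,1,0,2],[0,-3,0,2],[0,0,-2,-3],[0,0,0,1]]

  R1 -= -1·R0 → [0,-3,0,2]
  R2 -= -3·R0 → [0,9,-2,-9]
  R3 -= 0·R0 → [0,0,0,1]
  R2 -= -3·R1 → [0,0,-2,-3]
  R3 -= 0·R1 → [0,0,0,1]
  R3 -= 0·R2 → [0,0,0,1]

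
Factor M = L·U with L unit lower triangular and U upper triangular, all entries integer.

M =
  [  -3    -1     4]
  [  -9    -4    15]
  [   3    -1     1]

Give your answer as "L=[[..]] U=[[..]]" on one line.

L=[[1,0,0],[3,1,0],[-1,2,1]] U=[[-3,-1,4],[0,-1,3],[0,0,-1]]

  R1 -= 3·R0 → [0,-1,3]
  R2 -= -1·R0 → [0,-2,5]
  R2 -= 2·R1 → [0,0,-1]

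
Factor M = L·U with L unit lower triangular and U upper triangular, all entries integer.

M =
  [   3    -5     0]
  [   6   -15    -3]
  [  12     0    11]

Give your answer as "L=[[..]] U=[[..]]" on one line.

L=[[1,0,0],[2,1,0],[4,-4,1]] U=[[3,-5,0],[0,-5,-3],[0,0,-1]]

  R1 -= 2·R0 → [0,-5,-3]
  R2 -= 4·R0 → [0,20,11]
  R2 -= -4·R1 → [0,0,-1]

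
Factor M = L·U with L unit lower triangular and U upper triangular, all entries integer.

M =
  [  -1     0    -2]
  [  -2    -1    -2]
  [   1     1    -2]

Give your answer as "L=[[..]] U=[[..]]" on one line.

L=[[1,0,0],[2,1,0],[-1,-1,1]] U=[[-1,0,-2],[0,-1,2],[0,0,-2]]

  row1 -= 2·row0 → [0,-1,2]
  row2 -= -1·row0 → [0,1,-4]
  row2 -= -1·row1 → [0,0,-2]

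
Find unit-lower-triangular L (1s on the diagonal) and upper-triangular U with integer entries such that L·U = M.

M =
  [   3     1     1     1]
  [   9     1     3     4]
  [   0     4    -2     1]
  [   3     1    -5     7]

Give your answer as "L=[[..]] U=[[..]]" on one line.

L=[[1,0,0,0],[3,1,0,0],[0,-2,1,0],[1,0,3,1]] U=[[3,1,1,1],[0,-2,0,1],[0,0,-2,3],[0,0,0,-3]]

  R1 -= 3·R0 → [0,-2,0,1]
  R2 -= 0·R0 → [0,4,-2,1]
  R3 -= 1·R0 → [0,0,-6,6]
  R2 -= -2·R1 → [0,0,-2,3]
  R3 -= 0·R1 → [0,0,-6,6]
  R3 -= 3·R2 → [0,0,0,-3]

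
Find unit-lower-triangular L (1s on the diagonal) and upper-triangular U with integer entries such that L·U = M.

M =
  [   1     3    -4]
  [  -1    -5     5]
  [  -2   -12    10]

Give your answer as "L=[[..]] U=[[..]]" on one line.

  R1 -= -1·R0 → [0,-2,1]
  R2 -= -2·R0 → [0,-6,2]
  R2 -= 3·R1 → [0,0,-1]

L=[[1,0,0],[-1,1,0],[-2,3,1]] U=[[1,3,-4],[0,-2,1],[0,0,-1]]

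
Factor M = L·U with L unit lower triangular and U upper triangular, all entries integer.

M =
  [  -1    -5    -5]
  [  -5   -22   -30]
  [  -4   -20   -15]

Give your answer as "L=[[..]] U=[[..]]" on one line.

L=[[1,0,0],[5,1,0],[4,0,1]] U=[[-1,-5,-5],[0,3,-5],[0,0,5]]

  r1 -= 5·r0 → [0,3,-5]
  r2 -= 4·r0 → [0,0,5]
  r2 -= 0·r1 → [0,0,5]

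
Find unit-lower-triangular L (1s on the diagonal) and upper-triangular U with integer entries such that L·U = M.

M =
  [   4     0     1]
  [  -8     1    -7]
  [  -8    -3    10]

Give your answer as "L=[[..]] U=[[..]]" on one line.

L=[[1,0,0],[-2,1,0],[-2,-3,1]] U=[[4,0,1],[0,1,-5],[0,0,-3]]

  R1 -= -2·R0 → [0,1,-5]
  R2 -= -2·R0 → [0,-3,12]
  R2 -= -3·R1 → [0,0,-3]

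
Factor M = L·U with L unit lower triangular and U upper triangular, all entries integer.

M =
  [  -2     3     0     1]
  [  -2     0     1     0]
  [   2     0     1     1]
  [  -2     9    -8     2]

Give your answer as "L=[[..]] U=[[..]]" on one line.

L=[[1,0,0,0],[1,1,0,0],[-1,-1,1,0],[1,-2,-3,1]] U=[[-2,3,0,1],[0,-3,1,-1],[0,0,2,1],[0,0,0,2]]

  R1 -= 1·R0 → [0,-3,1,-1]
  R2 -= -1·R0 → [0,3,1,2]
  R3 -= 1·R0 → [0,6,-8,1]
  R2 -= -1·R1 → [0,0,2,1]
  R3 -= -2·R1 → [0,0,-6,-1]
  R3 -= -3·R2 → [0,0,0,2]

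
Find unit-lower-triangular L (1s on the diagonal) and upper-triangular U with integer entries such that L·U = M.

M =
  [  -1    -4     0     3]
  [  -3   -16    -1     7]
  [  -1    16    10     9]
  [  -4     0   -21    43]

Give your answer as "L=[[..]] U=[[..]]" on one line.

  row1 -= 3·row0 → [0,-4,-1,-2]
  row2 -= 1·row0 → [0,20,10,6]
  row3 -= 4·row0 → [0,16,-21,31]
  row2 -= -5·row1 → [0,0,5,-4]
  row3 -= -4·row1 → [0,0,-25,23]
  row3 -= -5·row2 → [0,0,0,3]

L=[[1,0,0,0],[3,1,0,0],[1,-5,1,0],[4,-4,-5,1]] U=[[-1,-4,0,3],[0,-4,-1,-2],[0,0,5,-4],[0,0,0,3]]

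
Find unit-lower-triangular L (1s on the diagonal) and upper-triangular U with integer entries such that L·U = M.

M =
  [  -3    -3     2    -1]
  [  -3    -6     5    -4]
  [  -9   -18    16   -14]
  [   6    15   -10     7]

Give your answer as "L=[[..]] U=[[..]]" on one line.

  r1 -= 1·r0 → [0,-3,3,-3]
  r2 -= 3·r0 → [0,-9,10,-11]
  r3 -= -2·r0 → [0,9,-6,5]
  r2 -= 3·r1 → [0,0,1,-2]
  r3 -= -3·r1 → [0,0,3,-4]
  r3 -= 3·r2 → [0,0,0,2]

L=[[1,0,0,0],[1,1,0,0],[3,3,1,0],[-2,-3,3,1]] U=[[-3,-3,2,-1],[0,-3,3,-3],[0,0,1,-2],[0,0,0,2]]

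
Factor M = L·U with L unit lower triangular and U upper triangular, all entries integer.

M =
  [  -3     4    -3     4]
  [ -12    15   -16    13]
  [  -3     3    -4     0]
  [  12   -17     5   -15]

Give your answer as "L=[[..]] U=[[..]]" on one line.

  R1 -= 4·R0 → [0,-1,-4,-3]
  R2 -= 1·R0 → [0,-1,-1,-4]
  R3 -= -4·R0 → [0,-1,-7,1]
  R2 -= 1·R1 → [0,0,3,-1]
  R3 -= 1·R1 → [0,0,-3,4]
  R3 -= -1·R2 → [0,0,0,3]

L=[[1,0,0,0],[4,1,0,0],[1,1,1,0],[-4,1,-1,1]] U=[[-3,4,-3,4],[0,-1,-4,-3],[0,0,3,-1],[0,0,0,3]]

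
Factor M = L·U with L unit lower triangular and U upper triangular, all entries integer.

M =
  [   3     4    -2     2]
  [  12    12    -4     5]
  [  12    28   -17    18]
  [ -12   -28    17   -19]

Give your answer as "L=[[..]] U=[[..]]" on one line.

L=[[1,0,0,0],[4,1,0,0],[4,-3,1,0],[-4,3,-1,1]] U=[[3,4,-2,2],[0,-4,4,-3],[0,0,3,1],[0,0,0,-1]]

  r1 -= 4·r0 → [0,-4,4,-3]
  r2 -= 4·r0 → [0,12,-9,10]
  r3 -= -4·r0 → [0,-12,9,-11]
  r2 -= -3·r1 → [0,0,3,1]
  r3 -= 3·r1 → [0,0,-3,-2]
  r3 -= -1·r2 → [0,0,0,-1]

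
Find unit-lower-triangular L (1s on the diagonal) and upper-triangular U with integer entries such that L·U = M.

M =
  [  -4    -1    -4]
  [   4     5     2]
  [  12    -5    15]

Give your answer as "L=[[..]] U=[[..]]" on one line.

  row1 -= -1·row0 → [0,4,-2]
  row2 -= -3·row0 → [0,-8,3]
  row2 -= -2·row1 → [0,0,-1]

L=[[1,0,0],[-1,1,0],[-3,-2,1]] U=[[-4,-1,-4],[0,4,-2],[0,0,-1]]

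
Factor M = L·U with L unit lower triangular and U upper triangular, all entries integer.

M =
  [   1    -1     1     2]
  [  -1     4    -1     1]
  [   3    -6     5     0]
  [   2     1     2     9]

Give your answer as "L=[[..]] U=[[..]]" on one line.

  R1 -= -1·R0 → [0,3,0,3]
  R2 -= 3·R0 → [0,-3,2,-6]
  R3 -= 2·R0 → [0,3,0,5]
  R2 -= -1·R1 → [0,0,2,-3]
  R3 -= 1·R1 → [0,0,0,2]
  R3 -= 0·R2 → [0,0,0,2]

L=[[1,0,0,0],[-1,1,0,0],[3,-1,1,0],[2,1,0,1]] U=[[1,-1,1,2],[0,3,0,3],[0,0,2,-3],[0,0,0,2]]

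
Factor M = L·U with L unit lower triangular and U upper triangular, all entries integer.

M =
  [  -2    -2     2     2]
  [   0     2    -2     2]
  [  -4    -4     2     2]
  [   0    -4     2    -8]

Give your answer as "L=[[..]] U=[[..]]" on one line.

L=[[1,0,0,0],[0,1,0,0],[2,0,1,0],[0,-2,1,1]] U=[[-2,-2,2,2],[0,2,-2,2],[0,0,-2,-2],[0,0,0,-2]]

  R1 -= 0·R0 → [0,2,-2,2]
  R2 -= 2·R0 → [0,0,-2,-2]
  R3 -= 0·R0 → [0,-4,2,-8]
  R2 -= 0·R1 → [0,0,-2,-2]
  R3 -= -2·R1 → [0,0,-2,-4]
  R3 -= 1·R2 → [0,0,0,-2]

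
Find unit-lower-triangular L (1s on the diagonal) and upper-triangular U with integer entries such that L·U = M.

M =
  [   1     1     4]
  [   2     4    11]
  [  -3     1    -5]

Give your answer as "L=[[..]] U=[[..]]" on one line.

L=[[1,0,0],[2,1,0],[-3,2,1]] U=[[1,1,4],[0,2,3],[0,0,1]]

  row1 -= 2·row0 → [0,2,3]
  row2 -= -3·row0 → [0,4,7]
  row2 -= 2·row1 → [0,0,1]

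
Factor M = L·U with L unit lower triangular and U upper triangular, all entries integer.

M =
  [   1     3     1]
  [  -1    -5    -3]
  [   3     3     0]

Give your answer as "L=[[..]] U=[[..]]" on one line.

  R1 -= -1·R0 → [0,-2,-2]
  R2 -= 3·R0 → [0,-6,-3]
  R2 -= 3·R1 → [0,0,3]

L=[[1,0,0],[-1,1,0],[3,3,1]] U=[[1,3,1],[0,-2,-2],[0,0,3]]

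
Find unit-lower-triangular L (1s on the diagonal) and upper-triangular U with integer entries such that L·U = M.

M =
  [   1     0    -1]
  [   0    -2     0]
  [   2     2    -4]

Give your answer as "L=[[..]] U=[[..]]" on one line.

L=[[1,0,0],[0,1,0],[2,-1,1]] U=[[1,0,-1],[0,-2,0],[0,0,-2]]

  row1 -= 0·row0 → [0,-2,0]
  row2 -= 2·row0 → [0,2,-2]
  row2 -= -1·row1 → [0,0,-2]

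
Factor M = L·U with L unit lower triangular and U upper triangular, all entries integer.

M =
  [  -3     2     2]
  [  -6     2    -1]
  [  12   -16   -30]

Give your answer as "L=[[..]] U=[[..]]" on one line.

L=[[1,0,0],[2,1,0],[-4,4,1]] U=[[-3,2,2],[0,-2,-5],[0,0,-2]]

  R1 -= 2·R0 → [0,-2,-5]
  R2 -= -4·R0 → [0,-8,-22]
  R2 -= 4·R1 → [0,0,-2]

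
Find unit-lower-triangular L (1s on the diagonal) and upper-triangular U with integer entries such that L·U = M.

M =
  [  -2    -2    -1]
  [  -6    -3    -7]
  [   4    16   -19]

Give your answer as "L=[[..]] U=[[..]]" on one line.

L=[[1,0,0],[3,1,0],[-2,4,1]] U=[[-2,-2,-1],[0,3,-4],[0,0,-5]]

  r1 -= 3·r0 → [0,3,-4]
  r2 -= -2·r0 → [0,12,-21]
  r2 -= 4·r1 → [0,0,-5]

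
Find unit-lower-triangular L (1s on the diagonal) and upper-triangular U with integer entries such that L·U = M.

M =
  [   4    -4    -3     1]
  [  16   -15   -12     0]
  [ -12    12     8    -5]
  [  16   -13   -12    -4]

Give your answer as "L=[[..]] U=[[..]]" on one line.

L=[[1,0,0,0],[4,1,0,0],[-3,0,1,0],[4,3,0,1]] U=[[4,-4,-3,1],[0,1,0,-4],[0,0,-1,-2],[0,0,0,4]]

  R1 -= 4·R0 → [0,1,0,-4]
  R2 -= -3·R0 → [0,0,-1,-2]
  R3 -= 4·R0 → [0,3,0,-8]
  R2 -= 0·R1 → [0,0,-1,-2]
  R3 -= 3·R1 → [0,0,0,4]
  R3 -= 0·R2 → [0,0,0,4]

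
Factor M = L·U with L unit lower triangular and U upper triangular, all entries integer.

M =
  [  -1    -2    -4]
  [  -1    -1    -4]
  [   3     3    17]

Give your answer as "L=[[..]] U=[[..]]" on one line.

  r1 -= 1·r0 → [0,1,0]
  r2 -= -3·r0 → [0,-3,5]
  r2 -= -3·r1 → [0,0,5]

L=[[1,0,0],[1,1,0],[-3,-3,1]] U=[[-1,-2,-4],[0,1,0],[0,0,5]]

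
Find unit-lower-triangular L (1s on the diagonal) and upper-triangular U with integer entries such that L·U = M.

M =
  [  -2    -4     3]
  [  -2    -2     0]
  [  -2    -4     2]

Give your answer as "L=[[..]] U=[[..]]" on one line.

L=[[1,0,0],[1,1,0],[1,0,1]] U=[[-2,-4,3],[0,2,-3],[0,0,-1]]

  r1 -= 1·r0 → [0,2,-3]
  r2 -= 1·r0 → [0,0,-1]
  r2 -= 0·r1 → [0,0,-1]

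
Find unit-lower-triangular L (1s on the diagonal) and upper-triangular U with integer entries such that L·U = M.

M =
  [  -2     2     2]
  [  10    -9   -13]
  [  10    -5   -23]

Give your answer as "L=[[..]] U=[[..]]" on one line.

L=[[1,0,0],[-5,1,0],[-5,5,1]] U=[[-2,2,2],[0,1,-3],[0,0,2]]

  R1 -= -5·R0 → [0,1,-3]
  R2 -= -5·R0 → [0,5,-13]
  R2 -= 5·R1 → [0,0,2]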